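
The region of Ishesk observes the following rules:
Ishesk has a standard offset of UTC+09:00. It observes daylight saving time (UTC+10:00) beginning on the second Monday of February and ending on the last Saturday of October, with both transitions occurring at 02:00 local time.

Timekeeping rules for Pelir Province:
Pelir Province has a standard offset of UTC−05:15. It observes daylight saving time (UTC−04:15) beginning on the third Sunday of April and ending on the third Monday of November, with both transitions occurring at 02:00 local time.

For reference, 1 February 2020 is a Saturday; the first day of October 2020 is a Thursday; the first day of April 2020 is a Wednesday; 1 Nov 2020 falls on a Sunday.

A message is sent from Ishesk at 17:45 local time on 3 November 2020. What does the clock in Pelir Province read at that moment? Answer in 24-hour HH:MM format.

1 February 2020 is a Saturday, so the first Monday is February 3 and the second is February 10.
1 October 2020 is a Thursday, so Saturdays fall on 3, 10, 17, 24, 31; the last is October 31.
3 November 2020 does not fall between 10 February and 31 October, so daylight saving is not in effect and Ishesk is at UTC+09:00.
17:45 Ishesk − 9h = 08:45 UTC.
1 April 2020 is a Wednesday, so the first Sunday is April 5 and the third is April 19.
1 November 2020 is a Sunday, so the first Monday is November 2 and the third is November 16.
At the standard offset (UTC−05:15), 08:45 UTC − 5h15m = 03:30 Pelir Province standard time.
The standard-time date in Pelir Province, 3 November 2020, lies within the daylight-saving period (19 April – 16 November), so Pelir Province is on daylight time, UTC−04:15.
08:45 UTC − 4h15m = 04:30 Pelir Province.

04:30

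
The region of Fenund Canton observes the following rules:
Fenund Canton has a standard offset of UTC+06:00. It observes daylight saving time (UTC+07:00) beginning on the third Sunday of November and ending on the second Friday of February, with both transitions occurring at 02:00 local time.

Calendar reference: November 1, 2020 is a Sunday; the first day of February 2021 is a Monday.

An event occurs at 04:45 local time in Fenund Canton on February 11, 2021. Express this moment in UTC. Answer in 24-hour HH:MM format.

1 November 2020 is a Sunday, so the first Sunday is November 1 and the third is November 15.
1 February 2021 is a Monday, so the first Friday is February 5 and the second is February 12.
Daylight saving runs 15 November 2020 – 12 February 2021; February 11, 2021 is inside that window, so Fenund Canton is at UTC+07:00.
04:45 local − 7h = 21:45 UTC (rolling into the previous day, 10 February 2021).

21:45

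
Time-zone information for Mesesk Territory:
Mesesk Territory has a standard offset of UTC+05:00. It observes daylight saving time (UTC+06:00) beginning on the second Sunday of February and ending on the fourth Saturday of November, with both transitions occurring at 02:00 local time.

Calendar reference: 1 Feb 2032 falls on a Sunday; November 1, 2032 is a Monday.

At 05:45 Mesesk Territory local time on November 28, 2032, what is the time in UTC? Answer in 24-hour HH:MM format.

00:45

1 February 2032 is a Sunday, so the first Sunday is February 1 and the second is February 8.
1 November 2032 is a Monday, so the first Saturday is November 6 and the fourth is November 27.
November 28, 2032 is outside the daylight-saving period (8 February – 27 November), so Mesesk Territory is on standard time, UTC+05:00.
05:45 local − 5h = 00:45 UTC.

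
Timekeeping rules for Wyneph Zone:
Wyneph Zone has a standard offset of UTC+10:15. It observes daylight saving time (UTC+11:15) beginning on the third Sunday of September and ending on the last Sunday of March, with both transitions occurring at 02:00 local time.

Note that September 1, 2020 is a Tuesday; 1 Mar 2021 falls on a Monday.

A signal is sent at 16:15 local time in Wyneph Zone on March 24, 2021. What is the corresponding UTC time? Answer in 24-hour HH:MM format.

1 September 2020 is a Tuesday, so the first Sunday is September 6 and the third is September 20.
1 March 2021 is a Monday, so Sundays fall on 7, 14, 21, 28; the last is March 28.
Daylight saving runs 20 September 2020 – 28 March 2021; March 24, 2021 is inside that window, so Wyneph Zone is at UTC+11:15.
16:15 local − 11h15m = 05:00 UTC.

05:00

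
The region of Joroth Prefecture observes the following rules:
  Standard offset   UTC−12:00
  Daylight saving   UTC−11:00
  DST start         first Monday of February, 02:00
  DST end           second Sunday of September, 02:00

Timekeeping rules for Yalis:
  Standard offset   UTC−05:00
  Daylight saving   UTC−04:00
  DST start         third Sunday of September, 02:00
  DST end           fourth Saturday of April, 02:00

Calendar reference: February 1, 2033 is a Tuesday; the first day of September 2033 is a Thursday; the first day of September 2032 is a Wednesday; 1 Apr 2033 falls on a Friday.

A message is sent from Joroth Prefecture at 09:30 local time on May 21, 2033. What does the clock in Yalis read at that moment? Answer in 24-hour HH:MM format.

1 February 2033 is a Tuesday, so the first Monday is February 7.
1 September 2033 is a Thursday, so the first Sunday is September 4 and the second is September 11.
May 21, 2033 falls between 7 February and 11 September, so daylight saving is in effect and Joroth Prefecture is at UTC−11:00.
09:30 Joroth Prefecture + 11h = 20:30 UTC.
1 September 2032 is a Wednesday, so the first Sunday is September 5 and the third is September 19.
1 April 2033 is a Friday, so the first Saturday is April 2 and the fourth is April 23.
At the standard offset (UTC−05:00), 20:30 UTC − 5h = 15:30 Yalis standard time.
Daylight saving runs 19 September 2032 – 23 April 2033; the standard-time date in Yalis, May 21, 2033, is outside that window, so Yalis is on standard time at UTC−05:00.
20:30 UTC − 5h = 15:30 Yalis.

15:30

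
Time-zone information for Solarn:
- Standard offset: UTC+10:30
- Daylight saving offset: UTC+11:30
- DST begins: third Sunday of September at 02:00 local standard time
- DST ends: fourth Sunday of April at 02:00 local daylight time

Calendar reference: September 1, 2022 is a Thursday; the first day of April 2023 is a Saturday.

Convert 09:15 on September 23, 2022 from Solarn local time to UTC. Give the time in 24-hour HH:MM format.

1 September 2022 is a Thursday, so the first Sunday is September 4 and the third is September 18.
1 April 2023 is a Saturday, so the first Sunday is April 2 and the fourth is April 23.
September 23, 2022 lies within the daylight-saving period (18 September 2022 – 23 April 2023), so Solarn is on daylight time, UTC+11:30.
09:15 local − 11h30m = 21:45 UTC (rolling into the previous day, 22 September 2022).

21:45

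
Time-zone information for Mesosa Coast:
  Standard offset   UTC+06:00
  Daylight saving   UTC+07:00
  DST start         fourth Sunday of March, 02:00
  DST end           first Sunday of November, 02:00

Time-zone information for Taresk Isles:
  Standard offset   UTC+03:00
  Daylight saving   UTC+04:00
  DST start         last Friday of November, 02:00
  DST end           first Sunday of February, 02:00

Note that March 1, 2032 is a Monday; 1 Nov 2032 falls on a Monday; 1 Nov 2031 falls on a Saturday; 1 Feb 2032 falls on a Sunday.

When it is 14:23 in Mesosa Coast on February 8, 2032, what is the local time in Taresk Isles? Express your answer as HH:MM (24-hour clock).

11:23

1 March 2032 is a Monday, so the first Sunday is March 7 and the fourth is March 28.
1 November 2032 is a Monday, so the first Sunday is November 7.
February 8, 2032 does not fall between 28 March and 7 November, so daylight saving is not in effect and Mesosa Coast is at UTC+06:00.
14:23 Mesosa Coast − 6h = 08:23 UTC.
1 November 2031 is a Saturday, so Fridays fall on 7, 14, 21, 28; the last is November 28.
1 February 2032 is a Sunday, so the first Sunday is February 1.
At the standard offset (UTC+03:00), 08:23 UTC + 3h = 11:23 Taresk Isles standard time.
The standard-time date in Taresk Isles, February 8, 2032, is outside the daylight-saving period (28 November 2031 – 1 February 2032), so Taresk Isles is on standard time, UTC+03:00.
08:23 UTC + 3h = 11:23 Taresk Isles.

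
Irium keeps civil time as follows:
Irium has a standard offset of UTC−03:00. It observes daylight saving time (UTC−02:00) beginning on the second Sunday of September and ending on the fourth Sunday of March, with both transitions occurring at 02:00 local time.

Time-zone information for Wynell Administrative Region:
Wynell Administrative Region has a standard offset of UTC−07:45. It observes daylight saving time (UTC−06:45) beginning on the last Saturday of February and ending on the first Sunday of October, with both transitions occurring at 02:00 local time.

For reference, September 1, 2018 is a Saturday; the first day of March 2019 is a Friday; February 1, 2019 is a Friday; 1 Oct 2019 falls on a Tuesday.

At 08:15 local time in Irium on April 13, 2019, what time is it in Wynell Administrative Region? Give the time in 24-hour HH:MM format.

04:30

1 September 2018 is a Saturday, so the first Sunday is September 2 and the second is September 9.
1 March 2019 is a Friday, so the first Sunday is March 3 and the fourth is March 24.
April 13, 2019 is outside the daylight-saving period (9 September 2018 – 24 March 2019), so Irium is on standard time, UTC−03:00.
08:15 Irium + 3h = 11:15 UTC.
1 February 2019 is a Friday, so Saturdays fall on 2, 9, 16, 23; the last is February 23.
1 October 2019 is a Tuesday, so the first Sunday is October 6.
At the standard offset (UTC−07:45), 11:15 UTC − 7h45m = 03:30 Wynell Administrative Region standard time.
The standard-time date in Wynell Administrative Region, April 13, 2019, lies within the daylight-saving period (23 February – 6 October), so Wynell Administrative Region is on daylight time, UTC−06:45.
11:15 UTC − 6h45m = 04:30 Wynell Administrative Region.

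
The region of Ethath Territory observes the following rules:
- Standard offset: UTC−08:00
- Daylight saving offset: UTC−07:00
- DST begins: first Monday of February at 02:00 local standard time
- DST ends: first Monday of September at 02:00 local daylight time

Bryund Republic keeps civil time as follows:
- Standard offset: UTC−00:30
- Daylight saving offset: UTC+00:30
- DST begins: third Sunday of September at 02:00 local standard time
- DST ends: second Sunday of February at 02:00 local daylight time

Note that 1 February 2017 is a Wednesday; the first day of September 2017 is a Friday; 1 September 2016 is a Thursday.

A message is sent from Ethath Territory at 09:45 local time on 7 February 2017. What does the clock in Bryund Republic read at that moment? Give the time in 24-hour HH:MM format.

17:15

1 February 2017 is a Wednesday, so the first Monday is February 6.
1 September 2017 is a Friday, so the first Monday is September 4.
7 February 2017 falls between 6 February and 4 September, so daylight saving is in effect and Ethath Territory is at UTC−07:00.
09:45 Ethath Territory + 7h = 16:45 UTC.
1 September 2016 is a Thursday, so the first Sunday is September 4 and the third is September 18.
1 February 2017 is a Wednesday, so the first Sunday is February 5 and the second is February 12.
At the standard offset (UTC−00:30), 16:45 UTC − 0h30m = 16:15 Bryund Republic standard time.
Daylight saving runs 18 September 2016 – 12 February 2017; the standard-time date in Bryund Republic, 7 February 2017, is inside that window, so Bryund Republic is at UTC+00:30.
16:45 UTC + 0h30m = 17:15 Bryund Republic.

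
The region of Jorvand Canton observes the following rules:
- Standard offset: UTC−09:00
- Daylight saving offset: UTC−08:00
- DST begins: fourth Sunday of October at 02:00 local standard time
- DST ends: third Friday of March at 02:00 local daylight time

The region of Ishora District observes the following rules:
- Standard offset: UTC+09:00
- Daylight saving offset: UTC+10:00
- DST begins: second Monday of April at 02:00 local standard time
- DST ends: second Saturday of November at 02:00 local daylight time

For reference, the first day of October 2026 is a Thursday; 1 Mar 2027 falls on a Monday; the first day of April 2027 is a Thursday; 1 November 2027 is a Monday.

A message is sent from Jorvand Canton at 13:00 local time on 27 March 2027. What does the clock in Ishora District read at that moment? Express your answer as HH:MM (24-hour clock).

07:00

1 October 2026 is a Thursday, so the first Sunday is October 4 and the fourth is October 25.
1 March 2027 is a Monday, so the first Friday is March 5 and the third is March 19.
27 March 2027 is outside the daylight-saving period (25 October 2026 – 19 March 2027), so Jorvand Canton is on standard time, UTC−09:00.
13:00 Jorvand Canton + 9h = 22:00 UTC.
1 April 2027 is a Thursday, so the first Monday is April 5 and the second is April 12.
1 November 2027 is a Monday, so the first Saturday is November 6 and the second is November 13.
At the standard offset (UTC+09:00), 22:00 UTC + 9h = 07:00 Ishora District standard time (rolling into the next day, 28 March 2027).
The standard-time date in Ishora District, 28 March 2027, does not fall between 12 April and 13 November, so daylight saving is not in effect and Ishora District is at UTC+09:00.
22:00 UTC + 9h = 07:00 Ishora District (rolling into the next day, 28 March 2027).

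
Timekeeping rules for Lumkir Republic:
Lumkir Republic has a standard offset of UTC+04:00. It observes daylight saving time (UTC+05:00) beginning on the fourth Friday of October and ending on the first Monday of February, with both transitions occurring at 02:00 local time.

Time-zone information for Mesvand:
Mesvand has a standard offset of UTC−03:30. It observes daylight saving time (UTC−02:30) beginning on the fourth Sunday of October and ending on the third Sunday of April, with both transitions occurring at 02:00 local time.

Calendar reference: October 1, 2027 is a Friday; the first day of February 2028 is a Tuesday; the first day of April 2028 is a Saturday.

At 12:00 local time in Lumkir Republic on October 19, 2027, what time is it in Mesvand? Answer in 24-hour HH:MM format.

1 October 2027 is a Friday, so the first Friday is October 1 and the fourth is October 22.
1 February 2028 is a Tuesday, so the first Monday is February 7.
October 19, 2027 does not fall between 22 October 2027 and 7 February 2028, so daylight saving is not in effect and Lumkir Republic is at UTC+04:00.
12:00 Lumkir Republic − 4h = 08:00 UTC.
1 October 2027 is a Friday, so the first Sunday is October 3 and the fourth is October 24.
1 April 2028 is a Saturday, so the first Sunday is April 2 and the third is April 16.
At the standard offset (UTC−03:30), 08:00 UTC − 3h30m = 04:30 Mesvand standard time.
The standard-time date in Mesvand, October 19, 2027, does not fall between 24 October 2027 and 16 April 2028, so daylight saving is not in effect and Mesvand is at UTC−03:30.
08:00 UTC − 3h30m = 04:30 Mesvand.

04:30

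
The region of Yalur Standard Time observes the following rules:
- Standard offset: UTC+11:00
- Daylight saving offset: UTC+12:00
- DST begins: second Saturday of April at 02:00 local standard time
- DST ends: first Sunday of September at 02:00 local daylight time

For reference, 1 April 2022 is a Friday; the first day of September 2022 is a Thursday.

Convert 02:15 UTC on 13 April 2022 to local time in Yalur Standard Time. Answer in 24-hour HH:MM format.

1 April 2022 is a Friday, so the first Saturday is April 2 and the second is April 9.
1 September 2022 is a Thursday, so the first Sunday is September 4.
At the standard offset (UTC+11:00), 02:15 UTC + 11h = 13:15 Yalur Standard Time standard time.
Daylight saving runs 9 April – 4 September; the standard-time date in Yalur Standard Time, 13 April 2022, is inside that window, so Yalur Standard Time is at UTC+12:00.
02:15 UTC + 12h = 14:15 local.

14:15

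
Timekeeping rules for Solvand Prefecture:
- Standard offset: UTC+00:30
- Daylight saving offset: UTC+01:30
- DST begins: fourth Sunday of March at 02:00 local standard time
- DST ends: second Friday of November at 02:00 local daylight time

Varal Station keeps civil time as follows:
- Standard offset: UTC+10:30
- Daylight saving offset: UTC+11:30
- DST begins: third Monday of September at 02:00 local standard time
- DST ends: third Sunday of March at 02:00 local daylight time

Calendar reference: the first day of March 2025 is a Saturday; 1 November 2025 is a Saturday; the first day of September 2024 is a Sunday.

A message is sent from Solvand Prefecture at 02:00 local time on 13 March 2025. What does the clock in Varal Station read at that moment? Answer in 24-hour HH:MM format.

1 March 2025 is a Saturday, so the first Sunday is March 2 and the fourth is March 23.
1 November 2025 is a Saturday, so the first Friday is November 7 and the second is November 14.
Daylight saving runs 23 March – 14 November; 13 March 2025 is outside that window, so Solvand Prefecture is on standard time at UTC+00:30.
02:00 Solvand Prefecture − 0h30m = 01:30 UTC.
1 September 2024 is a Sunday, so the first Monday is September 2 and the third is September 16.
1 March 2025 is a Saturday, so the first Sunday is March 2 and the third is March 16.
At the standard offset (UTC+10:30), 01:30 UTC + 10h30m = 12:00 Varal Station standard time.
Daylight saving runs 16 September 2024 – 16 March 2025; the standard-time date in Varal Station, 13 March 2025, is inside that window, so Varal Station is at UTC+11:30.
01:30 UTC + 11h30m = 13:00 Varal Station.

13:00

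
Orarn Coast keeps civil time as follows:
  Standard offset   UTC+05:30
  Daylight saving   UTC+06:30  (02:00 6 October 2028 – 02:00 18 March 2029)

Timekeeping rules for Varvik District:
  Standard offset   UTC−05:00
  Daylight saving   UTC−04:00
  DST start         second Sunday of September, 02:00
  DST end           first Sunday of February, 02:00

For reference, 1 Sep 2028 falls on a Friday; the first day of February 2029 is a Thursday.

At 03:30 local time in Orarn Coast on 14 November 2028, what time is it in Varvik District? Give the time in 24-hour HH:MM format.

17:00

Daylight saving runs 6 October 2028 – 18 March 2029; 14 November 2028 is inside that window, so Orarn Coast is at UTC+06:30.
03:30 Orarn Coast − 6h30m = 21:00 UTC (rolling into the previous day, 13 November 2028).
1 September 2028 is a Friday, so the first Sunday is September 3 and the second is September 10.
1 February 2029 is a Thursday, so the first Sunday is February 4.
At the standard offset (UTC−05:00), 21:00 UTC − 5h = 16:00 Varvik District standard time.
Daylight saving runs 10 September 2028 – 4 February 2029; the standard-time date in Varvik District, 13 November 2028, is inside that window, so Varvik District is at UTC−04:00.
21:00 UTC − 4h = 17:00 Varvik District.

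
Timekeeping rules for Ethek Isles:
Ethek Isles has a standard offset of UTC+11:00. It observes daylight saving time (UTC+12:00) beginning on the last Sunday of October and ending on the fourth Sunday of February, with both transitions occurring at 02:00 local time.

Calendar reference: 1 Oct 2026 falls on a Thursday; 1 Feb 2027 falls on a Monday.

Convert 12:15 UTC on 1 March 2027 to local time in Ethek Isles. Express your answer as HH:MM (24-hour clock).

1 October 2026 is a Thursday, so Sundays fall on 4, 11, 18, 25; the last is October 25.
1 February 2027 is a Monday, so the first Sunday is February 7 and the fourth is February 28.
At the standard offset (UTC+11:00), 12:15 UTC + 11h = 23:15 Ethek Isles standard time.
The standard-time date in Ethek Isles, 1 March 2027, is outside the daylight-saving period (25 October 2026 – 28 February 2027), so Ethek Isles is on standard time, UTC+11:00.
12:15 UTC + 11h = 23:15 local.

23:15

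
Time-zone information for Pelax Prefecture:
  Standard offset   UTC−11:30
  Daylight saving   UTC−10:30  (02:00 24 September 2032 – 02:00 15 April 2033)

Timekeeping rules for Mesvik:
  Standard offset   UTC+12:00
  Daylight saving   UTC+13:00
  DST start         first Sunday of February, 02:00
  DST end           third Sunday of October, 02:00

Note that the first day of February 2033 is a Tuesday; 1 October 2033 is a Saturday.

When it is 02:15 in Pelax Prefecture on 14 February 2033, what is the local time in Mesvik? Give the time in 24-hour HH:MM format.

01:45

Daylight saving runs 24 September 2032 – 15 April 2033; 14 February 2033 is inside that window, so Pelax Prefecture is at UTC−10:30.
02:15 Pelax Prefecture + 10h30m = 12:45 UTC.
1 February 2033 is a Tuesday, so the first Sunday is February 6.
1 October 2033 is a Saturday, so the first Sunday is October 2 and the third is October 16.
At the standard offset (UTC+12:00), 12:45 UTC + 12h = 00:45 Mesvik standard time (rolling into the next day, 15 February 2033).
Daylight saving runs 6 February – 16 October; the standard-time date in Mesvik, 15 February 2033, is inside that window, so Mesvik is at UTC+13:00.
12:45 UTC + 13h = 01:45 Mesvik (rolling into the next day, 15 February 2033).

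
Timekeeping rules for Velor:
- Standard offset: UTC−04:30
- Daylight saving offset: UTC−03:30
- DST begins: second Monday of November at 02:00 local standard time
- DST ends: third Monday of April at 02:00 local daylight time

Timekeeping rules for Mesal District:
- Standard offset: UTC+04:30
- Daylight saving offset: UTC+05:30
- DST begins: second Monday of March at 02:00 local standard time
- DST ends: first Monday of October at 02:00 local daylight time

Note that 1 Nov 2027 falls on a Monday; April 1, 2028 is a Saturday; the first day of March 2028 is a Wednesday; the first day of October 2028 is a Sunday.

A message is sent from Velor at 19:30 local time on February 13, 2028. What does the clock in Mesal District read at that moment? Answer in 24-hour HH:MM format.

03:30

1 November 2027 is a Monday, so the first Monday is November 1 and the second is November 8.
1 April 2028 is a Saturday, so the first Monday is April 3 and the third is April 17.
Daylight saving runs 8 November 2027 – 17 April 2028; February 13, 2028 is inside that window, so Velor is at UTC−03:30.
19:30 Velor + 3h30m = 23:00 UTC.
1 March 2028 is a Wednesday, so the first Monday is March 6 and the second is March 13.
1 October 2028 is a Sunday, so the first Monday is October 2.
At the standard offset (UTC+04:30), 23:00 UTC + 4h30m = 03:30 Mesal District standard time (rolling into the next day, 14 February 2028).
Daylight saving runs 13 March – 2 October; the standard-time date in Mesal District, February 14, 2028, is outside that window, so Mesal District is on standard time at UTC+04:30.
23:00 UTC + 4h30m = 03:30 Mesal District (rolling into the next day, 14 February 2028).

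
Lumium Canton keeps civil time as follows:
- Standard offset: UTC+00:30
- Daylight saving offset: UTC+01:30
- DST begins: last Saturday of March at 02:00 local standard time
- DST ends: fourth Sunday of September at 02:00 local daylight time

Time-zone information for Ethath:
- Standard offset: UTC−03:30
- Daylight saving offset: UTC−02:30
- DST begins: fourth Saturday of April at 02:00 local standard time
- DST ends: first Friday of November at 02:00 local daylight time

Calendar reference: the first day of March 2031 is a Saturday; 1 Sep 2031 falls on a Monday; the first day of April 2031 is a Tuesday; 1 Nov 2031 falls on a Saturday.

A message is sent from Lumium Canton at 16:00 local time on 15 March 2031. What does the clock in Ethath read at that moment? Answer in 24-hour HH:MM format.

12:00

1 March 2031 is a Saturday, so Saturdays fall on 1, 8, 15, 22, 29; the last is March 29.
1 September 2031 is a Monday, so the first Sunday is September 7 and the fourth is September 28.
Daylight saving runs 29 March – 28 September; 15 March 2031 is outside that window, so Lumium Canton is on standard time at UTC+00:30.
16:00 Lumium Canton − 0h30m = 15:30 UTC.
1 April 2031 is a Tuesday, so the first Saturday is April 5 and the fourth is April 26.
1 November 2031 is a Saturday, so the first Friday is November 7.
At the standard offset (UTC−03:30), 15:30 UTC − 3h30m = 12:00 Ethath standard time.
The standard-time date in Ethath, 15 March 2031, is outside the daylight-saving period (26 April – 7 November), so Ethath is on standard time, UTC−03:30.
15:30 UTC − 3h30m = 12:00 Ethath.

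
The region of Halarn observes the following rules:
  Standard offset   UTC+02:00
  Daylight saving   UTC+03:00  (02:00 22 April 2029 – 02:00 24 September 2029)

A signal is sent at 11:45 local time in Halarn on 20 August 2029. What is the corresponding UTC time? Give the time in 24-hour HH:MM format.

08:45

Daylight saving runs 22 April – 24 September; 20 August 2029 is inside that window, so Halarn is at UTC+03:00.
11:45 local − 3h = 08:45 UTC.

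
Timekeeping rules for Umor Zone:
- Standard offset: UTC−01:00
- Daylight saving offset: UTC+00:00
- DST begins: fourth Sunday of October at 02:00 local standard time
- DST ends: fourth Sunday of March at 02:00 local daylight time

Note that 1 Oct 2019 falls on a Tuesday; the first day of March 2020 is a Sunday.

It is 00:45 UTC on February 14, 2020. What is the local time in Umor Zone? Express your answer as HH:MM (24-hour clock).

1 October 2019 is a Tuesday, so the first Sunday is October 6 and the fourth is October 27.
1 March 2020 is a Sunday, so the first Sunday is March 1 and the fourth is March 22.
At the standard offset (UTC−01:00), 00:45 UTC − 1h = 23:45 Umor Zone standard time (rolling into the previous day, 13 February 2020).
The standard-time date in Umor Zone, February 13, 2020, lies within the daylight-saving period (27 October 2019 – 22 March 2020), so Umor Zone is on daylight time, UTC+00:00.
00:45 UTC + 0h = 00:45 local.

00:45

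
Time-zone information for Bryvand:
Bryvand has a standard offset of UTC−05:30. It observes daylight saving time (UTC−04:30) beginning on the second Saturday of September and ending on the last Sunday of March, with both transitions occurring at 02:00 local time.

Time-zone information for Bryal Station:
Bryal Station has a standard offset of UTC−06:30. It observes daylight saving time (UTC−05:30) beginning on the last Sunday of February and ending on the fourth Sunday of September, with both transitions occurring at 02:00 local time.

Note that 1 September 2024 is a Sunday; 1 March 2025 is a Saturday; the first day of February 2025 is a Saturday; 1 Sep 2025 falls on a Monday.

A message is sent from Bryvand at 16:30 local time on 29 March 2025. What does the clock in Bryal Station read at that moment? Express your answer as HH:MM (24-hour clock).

15:30

1 September 2024 is a Sunday, so the first Saturday is September 7 and the second is September 14.
1 March 2025 is a Saturday, so Sundays fall on 2, 9, 16, 23, 30; the last is March 30.
29 March 2025 falls between 14 September 2024 and 30 March 2025, so daylight saving is in effect and Bryvand is at UTC−04:30.
16:30 Bryvand + 4h30m = 21:00 UTC.
1 February 2025 is a Saturday, so Sundays fall on 2, 9, 16, 23; the last is February 23.
1 September 2025 is a Monday, so the first Sunday is September 7 and the fourth is September 28.
At the standard offset (UTC−06:30), 21:00 UTC − 6h30m = 14:30 Bryal Station standard time.
The standard-time date in Bryal Station, 29 March 2025, falls between 23 February and 28 September, so daylight saving is in effect and Bryal Station is at UTC−05:30.
21:00 UTC − 5h30m = 15:30 Bryal Station.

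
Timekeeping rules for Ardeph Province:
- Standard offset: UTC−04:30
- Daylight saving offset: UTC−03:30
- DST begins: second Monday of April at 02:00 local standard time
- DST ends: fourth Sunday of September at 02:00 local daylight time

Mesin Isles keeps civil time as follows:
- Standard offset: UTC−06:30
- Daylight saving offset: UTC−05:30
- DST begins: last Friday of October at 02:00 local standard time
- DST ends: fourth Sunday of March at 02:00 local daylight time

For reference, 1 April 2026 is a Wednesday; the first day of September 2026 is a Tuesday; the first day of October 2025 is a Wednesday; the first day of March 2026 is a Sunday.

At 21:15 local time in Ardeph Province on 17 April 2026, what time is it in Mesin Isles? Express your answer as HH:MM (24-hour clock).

18:15

1 April 2026 is a Wednesday, so the first Monday is April 6 and the second is April 13.
1 September 2026 is a Tuesday, so the first Sunday is September 6 and the fourth is September 27.
Daylight saving runs 13 April – 27 September; 17 April 2026 is inside that window, so Ardeph Province is at UTC−03:30.
21:15 Ardeph Province + 3h30m = 00:45 UTC (rolling into the next day, 18 April 2026).
1 October 2025 is a Wednesday, so Fridays fall on 3, 10, 17, 24, 31; the last is October 31.
1 March 2026 is a Sunday, so the first Sunday is March 1 and the fourth is March 22.
At the standard offset (UTC−06:30), 00:45 UTC − 6h30m = 18:15 Mesin Isles standard time (rolling into the previous day, 17 April 2026).
The standard-time date in Mesin Isles, 17 April 2026, is outside the daylight-saving period (31 October 2025 – 22 March 2026), so Mesin Isles is on standard time, UTC−06:30.
00:45 UTC − 6h30m = 18:15 Mesin Isles (rolling into the previous day, 17 April 2026).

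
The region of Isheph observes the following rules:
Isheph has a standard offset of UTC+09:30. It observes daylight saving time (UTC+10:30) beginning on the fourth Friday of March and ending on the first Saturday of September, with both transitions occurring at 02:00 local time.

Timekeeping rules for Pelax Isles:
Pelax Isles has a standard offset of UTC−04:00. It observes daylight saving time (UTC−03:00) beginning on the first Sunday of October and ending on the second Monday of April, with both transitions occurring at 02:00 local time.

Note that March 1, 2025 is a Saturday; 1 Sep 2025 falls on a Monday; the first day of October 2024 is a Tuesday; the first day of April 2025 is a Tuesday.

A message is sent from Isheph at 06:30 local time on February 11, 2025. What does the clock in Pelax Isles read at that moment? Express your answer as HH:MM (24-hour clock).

18:00

1 March 2025 is a Saturday, so the first Friday is March 7 and the fourth is March 28.
1 September 2025 is a Monday, so the first Saturday is September 6.
February 11, 2025 is outside the daylight-saving period (28 March – 6 September), so Isheph is on standard time, UTC+09:30.
06:30 Isheph − 9h30m = 21:00 UTC (rolling into the previous day, 10 February 2025).
1 October 2024 is a Tuesday, so the first Sunday is October 6.
1 April 2025 is a Tuesday, so the first Monday is April 7 and the second is April 14.
At the standard offset (UTC−04:00), 21:00 UTC − 4h = 17:00 Pelax Isles standard time.
The standard-time date in Pelax Isles, February 10, 2025, falls between 6 October 2024 and 14 April 2025, so daylight saving is in effect and Pelax Isles is at UTC−03:00.
21:00 UTC − 3h = 18:00 Pelax Isles.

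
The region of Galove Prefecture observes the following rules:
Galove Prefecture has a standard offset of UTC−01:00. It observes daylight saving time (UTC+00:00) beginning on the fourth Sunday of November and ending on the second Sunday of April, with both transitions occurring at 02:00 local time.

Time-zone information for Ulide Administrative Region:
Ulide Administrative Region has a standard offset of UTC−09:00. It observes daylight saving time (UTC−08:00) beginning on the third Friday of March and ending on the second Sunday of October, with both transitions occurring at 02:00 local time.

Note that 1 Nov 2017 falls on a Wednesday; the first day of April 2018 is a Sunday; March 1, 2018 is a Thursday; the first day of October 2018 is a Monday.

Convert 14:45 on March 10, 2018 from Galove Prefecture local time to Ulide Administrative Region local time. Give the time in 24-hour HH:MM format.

05:45

1 November 2017 is a Wednesday, so the first Sunday is November 5 and the fourth is November 26.
1 April 2018 is a Sunday, so the first Sunday is April 1 and the second is April 8.
Daylight saving runs 26 November 2017 – 8 April 2018; March 10, 2018 is inside that window, so Galove Prefecture is at UTC+00:00.
14:45 Galove Prefecture − 0h = 14:45 UTC.
1 March 2018 is a Thursday, so the first Friday is March 2 and the third is March 16.
1 October 2018 is a Monday, so the first Sunday is October 7 and the second is October 14.
At the standard offset (UTC−09:00), 14:45 UTC − 9h = 05:45 Ulide Administrative Region standard time.
The standard-time date in Ulide Administrative Region, March 10, 2018, is outside the daylight-saving period (16 March – 14 October), so Ulide Administrative Region is on standard time, UTC−09:00.
14:45 UTC − 9h = 05:45 Ulide Administrative Region.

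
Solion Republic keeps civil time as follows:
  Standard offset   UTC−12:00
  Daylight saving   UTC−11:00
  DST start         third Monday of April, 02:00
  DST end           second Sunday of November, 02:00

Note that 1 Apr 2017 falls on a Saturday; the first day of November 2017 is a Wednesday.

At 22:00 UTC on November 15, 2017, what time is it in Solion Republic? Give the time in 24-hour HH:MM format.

10:00

1 April 2017 is a Saturday, so the first Monday is April 3 and the third is April 17.
1 November 2017 is a Wednesday, so the first Sunday is November 5 and the second is November 12.
At the standard offset (UTC−12:00), 22:00 UTC − 12h = 10:00 Solion Republic standard time.
Daylight saving runs 17 April – 12 November; the standard-time date in Solion Republic, November 15, 2017, is outside that window, so Solion Republic is on standard time at UTC−12:00.
22:00 UTC − 12h = 10:00 local.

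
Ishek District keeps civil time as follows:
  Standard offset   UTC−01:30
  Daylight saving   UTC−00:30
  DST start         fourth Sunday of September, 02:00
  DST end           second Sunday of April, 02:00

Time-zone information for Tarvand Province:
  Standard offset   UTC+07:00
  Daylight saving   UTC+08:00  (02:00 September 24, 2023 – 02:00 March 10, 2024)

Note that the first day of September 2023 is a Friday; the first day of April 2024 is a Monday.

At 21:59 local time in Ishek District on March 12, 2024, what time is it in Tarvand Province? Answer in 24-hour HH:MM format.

05:29

1 September 2023 is a Friday, so the first Sunday is September 3 and the fourth is September 24.
1 April 2024 is a Monday, so the first Sunday is April 7 and the second is April 14.
Daylight saving runs 24 September 2023 – 14 April 2024; March 12, 2024 is inside that window, so Ishek District is at UTC−00:30.
21:59 Ishek District + 0h30m = 22:29 UTC.
At the standard offset (UTC+07:00), 22:29 UTC + 7h = 05:29 Tarvand Province standard time (rolling into the next day, 13 March 2024).
The standard-time date in Tarvand Province, March 13, 2024, is outside the daylight-saving period (24 September 2023 – 10 March 2024), so Tarvand Province is on standard time, UTC+07:00.
22:29 UTC + 7h = 05:29 Tarvand Province (rolling into the next day, 13 March 2024).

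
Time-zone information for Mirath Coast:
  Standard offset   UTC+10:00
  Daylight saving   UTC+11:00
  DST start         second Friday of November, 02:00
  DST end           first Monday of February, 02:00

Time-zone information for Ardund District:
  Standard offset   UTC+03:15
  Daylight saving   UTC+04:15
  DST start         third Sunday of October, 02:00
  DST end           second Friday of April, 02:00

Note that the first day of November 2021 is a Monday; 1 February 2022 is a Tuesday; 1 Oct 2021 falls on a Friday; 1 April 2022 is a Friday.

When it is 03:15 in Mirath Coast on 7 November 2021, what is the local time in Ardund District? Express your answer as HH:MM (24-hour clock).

1 November 2021 is a Monday, so the first Friday is November 5 and the second is November 12.
1 February 2022 is a Tuesday, so the first Monday is February 7.
Daylight saving runs 12 November 2021 – 7 February 2022; 7 November 2021 is outside that window, so Mirath Coast is on standard time at UTC+10:00.
03:15 Mirath Coast − 10h = 17:15 UTC (rolling into the previous day, 6 November 2021).
1 October 2021 is a Friday, so the first Sunday is October 3 and the third is October 17.
1 April 2022 is a Friday, so the first Friday is April 1 and the second is April 8.
At the standard offset (UTC+03:15), 17:15 UTC + 3h15m = 20:30 Ardund District standard time.
Daylight saving runs 17 October 2021 – 8 April 2022; the standard-time date in Ardund District, 6 November 2021, is inside that window, so Ardund District is at UTC+04:15.
17:15 UTC + 4h15m = 21:30 Ardund District.

21:30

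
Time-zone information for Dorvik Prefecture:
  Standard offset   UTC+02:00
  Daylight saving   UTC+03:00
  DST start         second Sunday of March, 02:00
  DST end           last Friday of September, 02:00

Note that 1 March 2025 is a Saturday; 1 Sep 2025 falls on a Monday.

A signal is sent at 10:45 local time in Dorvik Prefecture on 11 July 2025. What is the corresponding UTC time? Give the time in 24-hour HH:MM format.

1 March 2025 is a Saturday, so the first Sunday is March 2 and the second is March 9.
1 September 2025 is a Monday, so Fridays fall on 5, 12, 19, 26; the last is September 26.
11 July 2025 falls between 9 March and 26 September, so daylight saving is in effect and Dorvik Prefecture is at UTC+03:00.
10:45 local − 3h = 07:45 UTC.

07:45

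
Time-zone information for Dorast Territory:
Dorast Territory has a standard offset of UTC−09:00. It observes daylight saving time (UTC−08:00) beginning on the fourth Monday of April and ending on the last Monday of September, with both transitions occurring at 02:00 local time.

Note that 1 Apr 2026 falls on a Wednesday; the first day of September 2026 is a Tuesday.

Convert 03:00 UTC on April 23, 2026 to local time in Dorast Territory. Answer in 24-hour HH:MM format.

1 April 2026 is a Wednesday, so the first Monday is April 6 and the fourth is April 27.
1 September 2026 is a Tuesday, so Mondays fall on 7, 14, 21, 28; the last is September 28.
At the standard offset (UTC−09:00), 03:00 UTC − 9h = 18:00 Dorast Territory standard time (rolling into the previous day, 22 April 2026).
Daylight saving runs 27 April – 28 September; the standard-time date in Dorast Territory, April 22, 2026, is outside that window, so Dorast Territory is on standard time at UTC−09:00.
03:00 UTC − 9h = 18:00 local (rolling into the previous day, 22 April 2026).

18:00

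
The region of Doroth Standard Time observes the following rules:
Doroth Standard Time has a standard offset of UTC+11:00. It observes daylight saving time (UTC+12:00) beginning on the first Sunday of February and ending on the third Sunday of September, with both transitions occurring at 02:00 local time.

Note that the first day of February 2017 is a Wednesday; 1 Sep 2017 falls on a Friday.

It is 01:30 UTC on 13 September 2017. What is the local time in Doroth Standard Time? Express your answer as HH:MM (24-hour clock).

1 February 2017 is a Wednesday, so the first Sunday is February 5.
1 September 2017 is a Friday, so the first Sunday is September 3 and the third is September 17.
At the standard offset (UTC+11:00), 01:30 UTC + 11h = 12:30 Doroth Standard Time standard time.
Daylight saving runs 5 February – 17 September; the standard-time date in Doroth Standard Time, 13 September 2017, is inside that window, so Doroth Standard Time is at UTC+12:00.
01:30 UTC + 12h = 13:30 local.

13:30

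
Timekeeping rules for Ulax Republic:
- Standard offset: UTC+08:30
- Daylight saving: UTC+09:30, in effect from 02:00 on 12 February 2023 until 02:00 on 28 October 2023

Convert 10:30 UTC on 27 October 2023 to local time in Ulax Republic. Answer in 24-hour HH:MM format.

At the standard offset (UTC+08:30), 10:30 UTC + 8h30m = 19:00 Ulax Republic standard time.
Daylight saving runs 12 February – 28 October; the standard-time date in Ulax Republic, 27 October 2023, is inside that window, so Ulax Republic is at UTC+09:30.
10:30 UTC + 9h30m = 20:00 local.

20:00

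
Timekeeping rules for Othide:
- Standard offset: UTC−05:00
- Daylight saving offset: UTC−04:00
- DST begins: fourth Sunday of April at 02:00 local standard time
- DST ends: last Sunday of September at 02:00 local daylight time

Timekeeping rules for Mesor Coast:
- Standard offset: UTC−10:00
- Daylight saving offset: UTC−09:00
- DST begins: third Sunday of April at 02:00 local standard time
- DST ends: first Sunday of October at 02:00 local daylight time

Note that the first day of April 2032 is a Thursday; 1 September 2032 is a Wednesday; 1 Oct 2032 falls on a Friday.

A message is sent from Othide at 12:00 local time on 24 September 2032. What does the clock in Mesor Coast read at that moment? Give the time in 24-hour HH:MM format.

07:00

1 April 2032 is a Thursday, so the first Sunday is April 4 and the fourth is April 25.
1 September 2032 is a Wednesday, so Sundays fall on 5, 12, 19, 26; the last is September 26.
Daylight saving runs 25 April – 26 September; 24 September 2032 is inside that window, so Othide is at UTC−04:00.
12:00 Othide + 4h = 16:00 UTC.
1 April 2032 is a Thursday, so the first Sunday is April 4 and the third is April 18.
1 October 2032 is a Friday, so the first Sunday is October 3.
At the standard offset (UTC−10:00), 16:00 UTC − 10h = 06:00 Mesor Coast standard time.
Daylight saving runs 18 April – 3 October; the standard-time date in Mesor Coast, 24 September 2032, is inside that window, so Mesor Coast is at UTC−09:00.
16:00 UTC − 9h = 07:00 Mesor Coast.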